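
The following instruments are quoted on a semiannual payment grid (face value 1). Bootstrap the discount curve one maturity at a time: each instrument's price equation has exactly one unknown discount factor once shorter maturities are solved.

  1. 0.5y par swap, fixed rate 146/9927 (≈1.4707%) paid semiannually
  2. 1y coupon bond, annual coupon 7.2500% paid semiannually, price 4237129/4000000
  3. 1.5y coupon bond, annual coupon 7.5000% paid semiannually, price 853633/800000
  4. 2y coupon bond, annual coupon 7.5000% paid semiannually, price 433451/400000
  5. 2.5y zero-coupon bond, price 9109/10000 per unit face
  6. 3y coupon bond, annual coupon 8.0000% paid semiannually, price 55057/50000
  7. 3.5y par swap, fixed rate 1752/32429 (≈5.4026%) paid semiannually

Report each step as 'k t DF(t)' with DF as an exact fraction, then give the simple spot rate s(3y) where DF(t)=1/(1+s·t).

1 1/2 9927/10000
2 1 79/80
3 3/2 9569/10000
4 2 9383/10000
5 5/2 9109/10000
6 3 8747/10000
7 7/2 1031/1250
s(3y) = (1/(8747/10000) − 1)/(3) = 1253/26241 ≈ 4.7750%

step 1 [0.5y] swap r/2=73/9927: DF=(1 − 73/9927·(0))/(1+73/9927) = 9927/10000 ≈ 0.992700
step 2 [1y] bond c/2=29/800: DF=(4237129/4000000 − 29/800·(0.992700))/(1+29/800) = 79/80 ≈ 0.987500
step 3 [1.5y] bond c/2=3/80: DF=(853633/800000 − 3/80·(0.992700+0.987500))/(1+3/80) = 9569/10000 ≈ 0.956900
step 4 [2y] bond c/2=3/80: DF=(433451/400000 − 3/80·(0.992700+0.987500+0.956900))/(1+3/80) = 9383/10000 ≈ 0.938300
step 5 [2.5y] zero: DF = P = 9109/10000 ≈ 0.910900
step 6 [3y] bond c/2=1/25: DF=(55057/50000 − 1/25·(0.992700+0.987500+0.956900+0.938300+0.910900))/(1+1/25) = 8747/10000 ≈ 0.874700
step 7 [3.5y] swap r/2=876/32429: DF=(1 − 876/32429·(0.992700+0.987500+0.956900+0.938300+0.910900+0.874700))/(1+876/32429) = 1031/1250 ≈ 0.824800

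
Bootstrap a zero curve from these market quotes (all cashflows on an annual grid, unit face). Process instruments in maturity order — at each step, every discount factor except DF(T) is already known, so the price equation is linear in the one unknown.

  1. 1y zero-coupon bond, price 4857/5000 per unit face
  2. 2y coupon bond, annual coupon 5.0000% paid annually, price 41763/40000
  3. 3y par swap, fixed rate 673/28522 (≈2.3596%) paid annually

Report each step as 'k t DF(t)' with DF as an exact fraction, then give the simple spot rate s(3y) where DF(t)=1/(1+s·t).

1 1 4857/5000
2 2 9481/10000
3 3 9327/10000
s(3y) = (1/(9327/10000) − 1)/(3) = 673/27981 ≈ 2.4052%

step 1 [1y] zero: DF = P = 4857/5000 ≈ 0.971400
step 2 [2y] bond c/1=1/20: DF=(41763/40000 − 1/20·(0.971400))/(1+1/20) = 9481/10000 ≈ 0.948100
step 3 [3y] swap r/1=673/28522: DF=(1 − 673/28522·(0.971400+0.948100))/(1+673/28522) = 9327/10000 ≈ 0.932700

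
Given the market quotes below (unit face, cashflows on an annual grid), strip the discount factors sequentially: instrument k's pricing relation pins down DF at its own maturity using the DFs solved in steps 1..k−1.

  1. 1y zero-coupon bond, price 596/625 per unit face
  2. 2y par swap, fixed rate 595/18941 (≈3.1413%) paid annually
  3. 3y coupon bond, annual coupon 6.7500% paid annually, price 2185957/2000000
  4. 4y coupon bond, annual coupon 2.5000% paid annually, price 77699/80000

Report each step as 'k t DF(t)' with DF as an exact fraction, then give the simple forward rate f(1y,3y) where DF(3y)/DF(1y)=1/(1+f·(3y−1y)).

step 1 [1y] zero: DF = P = 596/625 ≈ 0.953600
step 2 [2y] swap r/1=595/18941: DF=(1 − 595/18941·(0.953600))/(1+595/18941) = 1881/2000 ≈ 0.940500
step 3 [3y] bond c/1=27/400: DF=(2185957/2000000 − 27/400·(0.953600+0.940500))/(1+27/400) = 9041/10000 ≈ 0.904100
step 4 [4y] bond c/1=1/40: DF=(77699/80000 − 1/40·(0.953600+0.940500+0.904100))/(1+1/40) = 8793/10000 ≈ 0.879300

1 1 596/625
2 2 1881/2000
3 3 9041/10000
4 4 8793/10000
f(1y,3y) = ((596/625)/(9041/10000) − 1)/(2) = 495/18082 ≈ 2.7375%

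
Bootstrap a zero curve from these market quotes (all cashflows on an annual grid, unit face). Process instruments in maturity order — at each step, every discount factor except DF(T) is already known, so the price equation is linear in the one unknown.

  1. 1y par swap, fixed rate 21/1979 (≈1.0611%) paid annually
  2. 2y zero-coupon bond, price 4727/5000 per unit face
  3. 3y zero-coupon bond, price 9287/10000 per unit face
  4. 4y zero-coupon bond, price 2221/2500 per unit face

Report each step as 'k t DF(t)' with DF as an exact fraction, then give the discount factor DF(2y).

step 1 [1y] swap r/1=21/1979: DF=(1 − 21/1979·(0))/(1+21/1979) = 1979/2000 ≈ 0.989500
step 2 [2y] zero: DF = P = 4727/5000 ≈ 0.945400
step 3 [3y] zero: DF = P = 9287/10000 ≈ 0.928700
step 4 [4y] zero: DF = P = 2221/2500 ≈ 0.888400

1 1 1979/2000
2 2 4727/5000
3 3 9287/10000
4 4 2221/2500
DF(2y) = 4727/5000 ≈ 0.945400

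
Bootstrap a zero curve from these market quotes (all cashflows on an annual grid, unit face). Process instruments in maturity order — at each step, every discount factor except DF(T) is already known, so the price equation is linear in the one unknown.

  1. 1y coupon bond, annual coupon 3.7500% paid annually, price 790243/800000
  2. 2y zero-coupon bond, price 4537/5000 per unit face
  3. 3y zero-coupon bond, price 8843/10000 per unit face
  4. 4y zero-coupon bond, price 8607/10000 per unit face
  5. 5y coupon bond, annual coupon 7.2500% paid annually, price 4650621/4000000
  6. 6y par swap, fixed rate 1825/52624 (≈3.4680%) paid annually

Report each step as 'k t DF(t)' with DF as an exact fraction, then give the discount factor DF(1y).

1 1 9521/10000
2 2 4537/5000
3 3 8843/10000
4 4 8607/10000
5 5 2101/2500
6 6 327/400
DF(1y) = 9521/10000 ≈ 0.952100

step 1 [1y] bond c/1=3/80: DF=(790243/800000 − 3/80·(0))/(1+3/80) = 9521/10000 ≈ 0.952100
step 2 [2y] zero: DF = P = 4537/5000 ≈ 0.907400
step 3 [3y] zero: DF = P = 8843/10000 ≈ 0.884300
step 4 [4y] zero: DF = P = 8607/10000 ≈ 0.860700
step 5 [5y] bond c/1=29/400: DF=(4650621/4000000 − 29/400·(0.952100+0.907400+0.884300+0.860700))/(1+29/400) = 2101/2500 ≈ 0.840400
step 6 [6y] swap r/1=1825/52624: DF=(1 − 1825/52624·(0.952100+0.907400+0.884300+0.860700+0.840400))/(1+1825/52624) = 327/400 ≈ 0.817500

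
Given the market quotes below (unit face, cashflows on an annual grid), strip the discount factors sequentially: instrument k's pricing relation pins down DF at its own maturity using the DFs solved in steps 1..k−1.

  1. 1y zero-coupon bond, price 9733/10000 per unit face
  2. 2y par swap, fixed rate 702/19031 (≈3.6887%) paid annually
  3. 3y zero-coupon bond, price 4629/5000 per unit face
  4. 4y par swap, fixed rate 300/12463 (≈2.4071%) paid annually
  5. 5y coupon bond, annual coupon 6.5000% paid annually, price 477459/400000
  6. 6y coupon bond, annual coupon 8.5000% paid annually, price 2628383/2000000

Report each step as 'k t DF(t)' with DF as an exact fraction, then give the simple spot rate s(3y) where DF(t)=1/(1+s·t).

step 1 [1y] zero: DF = P = 9733/10000 ≈ 0.973300
step 2 [2y] swap r/1=702/19031: DF=(1 − 702/19031·(0.973300))/(1+702/19031) = 4649/5000 ≈ 0.929800
step 3 [3y] zero: DF = P = 4629/5000 ≈ 0.925800
step 4 [4y] swap r/1=300/12463: DF=(1 − 300/12463·(0.973300+0.929800+0.925800))/(1+300/12463) = 91/100 ≈ 0.910000
step 5 [5y] bond c/1=13/200: DF=(477459/400000 − 13/200·(0.973300+0.929800+0.925800+0.910000))/(1+13/200) = 4463/5000 ≈ 0.892600
step 6 [6y] bond c/1=17/200: DF=(2628383/2000000 − 17/200·(0.973300+0.929800+0.925800+0.910000+0.892600))/(1+17/200) = 2121/2500 ≈ 0.848400

1 1 9733/10000
2 2 4649/5000
3 3 4629/5000
4 4 91/100
5 5 4463/5000
6 6 2121/2500
s(3y) = (1/(4629/5000) − 1)/(3) = 371/13887 ≈ 2.6716%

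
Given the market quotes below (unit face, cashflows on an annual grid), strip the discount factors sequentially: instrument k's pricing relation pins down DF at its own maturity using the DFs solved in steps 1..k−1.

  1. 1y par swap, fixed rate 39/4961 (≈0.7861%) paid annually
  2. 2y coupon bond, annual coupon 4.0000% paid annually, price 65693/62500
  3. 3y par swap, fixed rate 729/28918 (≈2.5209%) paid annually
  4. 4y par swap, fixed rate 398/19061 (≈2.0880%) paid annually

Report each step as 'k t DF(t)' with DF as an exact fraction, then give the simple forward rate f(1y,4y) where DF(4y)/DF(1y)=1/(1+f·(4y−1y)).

step 1 [1y] swap r/1=39/4961: DF=(1 − 39/4961·(0))/(1+39/4961) = 4961/5000 ≈ 0.992200
step 2 [2y] bond c/1=1/25: DF=(65693/62500 − 1/25·(0.992200))/(1+1/25) = 389/400 ≈ 0.972500
step 3 [3y] swap r/1=729/28918: DF=(1 − 729/28918·(0.992200+0.972500))/(1+729/28918) = 9271/10000 ≈ 0.927100
step 4 [4y] swap r/1=398/19061: DF=(1 − 398/19061·(0.992200+0.972500+0.927100))/(1+398/19061) = 2301/2500 ≈ 0.920400

1 1 4961/5000
2 2 389/400
3 3 9271/10000
4 4 2301/2500
f(1y,4y) = ((4961/5000)/(2301/2500) − 1)/(3) = 359/13806 ≈ 2.6003%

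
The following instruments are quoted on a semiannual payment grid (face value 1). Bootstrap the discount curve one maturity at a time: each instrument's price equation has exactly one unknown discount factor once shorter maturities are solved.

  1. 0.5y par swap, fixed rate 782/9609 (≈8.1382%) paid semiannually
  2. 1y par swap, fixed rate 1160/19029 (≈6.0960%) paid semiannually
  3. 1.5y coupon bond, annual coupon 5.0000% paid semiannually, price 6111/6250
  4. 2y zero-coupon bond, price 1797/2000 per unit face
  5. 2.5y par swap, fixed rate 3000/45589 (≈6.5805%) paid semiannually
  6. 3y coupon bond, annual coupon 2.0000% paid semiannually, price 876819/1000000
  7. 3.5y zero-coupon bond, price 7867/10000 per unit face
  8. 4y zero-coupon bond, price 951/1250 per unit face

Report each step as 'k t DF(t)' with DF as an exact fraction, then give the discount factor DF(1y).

step 1 [0.5y] swap r/2=391/9609: DF=(1 − 391/9609·(0))/(1+391/9609) = 9609/10000 ≈ 0.960900
step 2 [1y] swap r/2=580/19029: DF=(1 − 580/19029·(0.960900))/(1+580/19029) = 471/500 ≈ 0.942000
step 3 [1.5y] bond c/2=1/40: DF=(6111/6250 − 1/40·(0.960900+0.942000))/(1+1/40) = 363/400 ≈ 0.907500
step 4 [2y] zero: DF = P = 1797/2000 ≈ 0.898500
step 5 [2.5y] swap r/2=1500/45589: DF=(1 − 1500/45589·(0.960900+0.942000+0.907500+0.898500))/(1+1500/45589) = 17/20 ≈ 0.850000
step 6 [3y] bond c/2=1/100: DF=(876819/1000000 − 1/100·(0.960900+0.942000+0.907500+0.898500+0.850000))/(1+1/100) = 823/1000 ≈ 0.823000
step 7 [3.5y] zero: DF = P = 7867/10000 ≈ 0.786700
step 8 [4y] zero: DF = P = 951/1250 ≈ 0.760800

1 1/2 9609/10000
2 1 471/500
3 3/2 363/400
4 2 1797/2000
5 5/2 17/20
6 3 823/1000
7 7/2 7867/10000
8 4 951/1250
DF(1y) = 471/500 ≈ 0.942000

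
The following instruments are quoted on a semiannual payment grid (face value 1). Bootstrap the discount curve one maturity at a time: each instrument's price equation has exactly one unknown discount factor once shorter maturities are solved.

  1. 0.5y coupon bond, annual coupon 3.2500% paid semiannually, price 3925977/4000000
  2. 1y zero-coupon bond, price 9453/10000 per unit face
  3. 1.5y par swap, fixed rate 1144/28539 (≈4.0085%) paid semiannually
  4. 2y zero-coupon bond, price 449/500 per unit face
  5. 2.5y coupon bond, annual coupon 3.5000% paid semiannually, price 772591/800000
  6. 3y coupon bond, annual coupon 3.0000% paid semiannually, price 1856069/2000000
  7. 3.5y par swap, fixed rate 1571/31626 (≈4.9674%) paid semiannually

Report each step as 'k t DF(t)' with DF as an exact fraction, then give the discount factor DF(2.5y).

step 1 [0.5y] bond c/2=13/800: DF=(3925977/4000000 − 13/800·(0))/(1+13/800) = 4829/5000 ≈ 0.965800
step 2 [1y] zero: DF = P = 9453/10000 ≈ 0.945300
step 3 [1.5y] swap r/2=572/28539: DF=(1 − 572/28539·(0.965800+0.945300))/(1+572/28539) = 2357/2500 ≈ 0.942800
step 4 [2y] zero: DF = P = 449/500 ≈ 0.898000
step 5 [2.5y] bond c/2=7/400: DF=(772591/800000 − 7/400·(0.965800+0.945300+0.942800+0.898000))/(1+7/400) = 4423/5000 ≈ 0.884600
step 6 [3y] bond c/2=3/200: DF=(1856069/2000000 − 3/200·(0.965800+0.945300+0.942800+0.898000+0.884600))/(1+3/200) = 4229/5000 ≈ 0.845800
step 7 [3.5y] swap r/2=1571/63252: DF=(1 − 1571/63252·(0.965800+0.945300+0.942800+0.898000+0.884600+0.845800))/(1+1571/63252) = 8429/10000 ≈ 0.842900

1 1/2 4829/5000
2 1 9453/10000
3 3/2 2357/2500
4 2 449/500
5 5/2 4423/5000
6 3 4229/5000
7 7/2 8429/10000
DF(2.5y) = 4423/5000 ≈ 0.884600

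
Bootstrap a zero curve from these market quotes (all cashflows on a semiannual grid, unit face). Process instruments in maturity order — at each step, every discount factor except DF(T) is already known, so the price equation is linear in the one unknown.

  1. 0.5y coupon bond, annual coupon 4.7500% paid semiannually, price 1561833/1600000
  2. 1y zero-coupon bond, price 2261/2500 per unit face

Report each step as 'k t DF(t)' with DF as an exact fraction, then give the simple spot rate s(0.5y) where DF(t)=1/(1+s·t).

1 1/2 1907/2000
2 1 2261/2500
s(0.5y) = (1/(1907/2000) − 1)/(1/2) = 186/1907 ≈ 9.7535%

step 1 [0.5y] bond c/2=19/800: DF=(1561833/1600000 − 19/800·(0))/(1+19/800) = 1907/2000 ≈ 0.953500
step 2 [1y] zero: DF = P = 2261/2500 ≈ 0.904400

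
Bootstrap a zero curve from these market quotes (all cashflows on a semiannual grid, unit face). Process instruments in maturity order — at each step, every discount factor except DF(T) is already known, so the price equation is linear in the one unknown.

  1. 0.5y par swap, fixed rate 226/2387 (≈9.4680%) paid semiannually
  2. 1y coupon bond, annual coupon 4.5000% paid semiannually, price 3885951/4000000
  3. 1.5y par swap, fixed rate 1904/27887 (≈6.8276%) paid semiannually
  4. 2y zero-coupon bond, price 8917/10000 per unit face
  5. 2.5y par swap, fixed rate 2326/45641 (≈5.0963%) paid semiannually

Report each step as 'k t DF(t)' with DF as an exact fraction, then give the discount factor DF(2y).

step 1 [0.5y] swap r/2=113/2387: DF=(1 − 113/2387·(0))/(1+113/2387) = 2387/2500 ≈ 0.954800
step 2 [1y] bond c/2=9/400: DF=(3885951/4000000 − 9/400·(0.954800))/(1+9/400) = 9291/10000 ≈ 0.929100
step 3 [1.5y] swap r/2=952/27887: DF=(1 − 952/27887·(0.954800+0.929100))/(1+952/27887) = 1131/1250 ≈ 0.904800
step 4 [2y] zero: DF = P = 8917/10000 ≈ 0.891700
step 5 [2.5y] swap r/2=1163/45641: DF=(1 − 1163/45641·(0.954800+0.929100+0.904800+0.891700))/(1+1163/45641) = 8837/10000 ≈ 0.883700

1 1/2 2387/2500
2 1 9291/10000
3 3/2 1131/1250
4 2 8917/10000
5 5/2 8837/10000
DF(2y) = 8917/10000 ≈ 0.891700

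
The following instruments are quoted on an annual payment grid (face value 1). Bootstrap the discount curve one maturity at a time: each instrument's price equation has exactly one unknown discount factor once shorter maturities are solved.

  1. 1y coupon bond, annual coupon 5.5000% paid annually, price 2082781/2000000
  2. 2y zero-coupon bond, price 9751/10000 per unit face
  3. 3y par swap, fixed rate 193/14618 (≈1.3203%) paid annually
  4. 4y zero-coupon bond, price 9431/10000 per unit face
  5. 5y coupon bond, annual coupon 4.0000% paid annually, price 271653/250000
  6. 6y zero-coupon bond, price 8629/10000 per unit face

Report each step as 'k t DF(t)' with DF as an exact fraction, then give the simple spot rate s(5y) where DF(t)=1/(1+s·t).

1 1 9871/10000
2 2 9751/10000
3 3 4807/5000
4 4 9431/10000
5 5 8961/10000
6 6 8629/10000
s(5y) = (1/(8961/10000) − 1)/(5) = 1039/44805 ≈ 2.3189%

step 1 [1y] bond c/1=11/200: DF=(2082781/2000000 − 11/200·(0))/(1+11/200) = 9871/10000 ≈ 0.987100
step 2 [2y] zero: DF = P = 9751/10000 ≈ 0.975100
step 3 [3y] swap r/1=193/14618: DF=(1 − 193/14618·(0.987100+0.975100))/(1+193/14618) = 4807/5000 ≈ 0.961400
step 4 [4y] zero: DF = P = 9431/10000 ≈ 0.943100
step 5 [5y] bond c/1=1/25: DF=(271653/250000 − 1/25·(0.987100+0.975100+0.961400+0.943100))/(1+1/25) = 8961/10000 ≈ 0.896100
step 6 [6y] zero: DF = P = 8629/10000 ≈ 0.862900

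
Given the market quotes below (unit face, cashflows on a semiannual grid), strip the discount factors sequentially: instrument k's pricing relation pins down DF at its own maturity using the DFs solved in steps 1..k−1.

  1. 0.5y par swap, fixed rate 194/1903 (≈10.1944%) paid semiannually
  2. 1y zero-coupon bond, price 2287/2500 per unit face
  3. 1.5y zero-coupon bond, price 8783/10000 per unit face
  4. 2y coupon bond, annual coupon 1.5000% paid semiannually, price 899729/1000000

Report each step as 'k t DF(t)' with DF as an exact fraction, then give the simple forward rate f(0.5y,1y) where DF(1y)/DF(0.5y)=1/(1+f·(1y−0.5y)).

1 1/2 1903/2000
2 1 2287/2500
3 3/2 8783/10000
4 2 4363/5000
f(0.5y,1y) = ((1903/2000)/(2287/2500) − 1)/(1/2) = 367/4574 ≈ 8.0236%

step 1 [0.5y] swap r/2=97/1903: DF=(1 − 97/1903·(0))/(1+97/1903) = 1903/2000 ≈ 0.951500
step 2 [1y] zero: DF = P = 2287/2500 ≈ 0.914800
step 3 [1.5y] zero: DF = P = 8783/10000 ≈ 0.878300
step 4 [2y] bond c/2=3/400: DF=(899729/1000000 − 3/400·(0.951500+0.914800+0.878300))/(1+3/400) = 4363/5000 ≈ 0.872600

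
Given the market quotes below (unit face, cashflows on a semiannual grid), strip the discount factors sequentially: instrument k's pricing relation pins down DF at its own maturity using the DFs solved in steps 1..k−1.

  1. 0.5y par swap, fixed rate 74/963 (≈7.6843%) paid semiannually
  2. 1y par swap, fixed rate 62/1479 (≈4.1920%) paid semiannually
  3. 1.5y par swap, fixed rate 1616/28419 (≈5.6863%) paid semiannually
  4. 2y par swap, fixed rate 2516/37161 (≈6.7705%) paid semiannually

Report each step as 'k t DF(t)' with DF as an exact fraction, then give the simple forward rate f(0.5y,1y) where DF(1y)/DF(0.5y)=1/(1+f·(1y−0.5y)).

step 1 [0.5y] swap r/2=37/963: DF=(1 − 37/963·(0))/(1+37/963) = 963/1000 ≈ 0.963000
step 2 [1y] swap r/2=31/1479: DF=(1 − 31/1479·(0.963000))/(1+31/1479) = 9597/10000 ≈ 0.959700
step 3 [1.5y] swap r/2=808/28419: DF=(1 − 808/28419·(0.963000+0.959700))/(1+808/28419) = 1149/1250 ≈ 0.919200
step 4 [2y] swap r/2=1258/37161: DF=(1 − 1258/37161·(0.963000+0.959700+0.919200))/(1+1258/37161) = 4371/5000 ≈ 0.874200

1 1/2 963/1000
2 1 9597/10000
3 3/2 1149/1250
4 2 4371/5000
f(0.5y,1y) = ((963/1000)/(9597/10000) − 1)/(1/2) = 22/3199 ≈ 0.6877%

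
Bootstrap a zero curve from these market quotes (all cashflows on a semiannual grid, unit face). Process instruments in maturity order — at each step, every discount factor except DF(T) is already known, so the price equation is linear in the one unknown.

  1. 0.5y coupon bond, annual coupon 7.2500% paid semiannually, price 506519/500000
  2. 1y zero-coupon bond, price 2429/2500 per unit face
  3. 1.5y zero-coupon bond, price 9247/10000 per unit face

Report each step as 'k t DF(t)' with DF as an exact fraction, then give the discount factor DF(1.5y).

step 1 [0.5y] bond c/2=29/800: DF=(506519/500000 − 29/800·(0))/(1+29/800) = 611/625 ≈ 0.977600
step 2 [1y] zero: DF = P = 2429/2500 ≈ 0.971600
step 3 [1.5y] zero: DF = P = 9247/10000 ≈ 0.924700

1 1/2 611/625
2 1 2429/2500
3 3/2 9247/10000
DF(1.5y) = 9247/10000 ≈ 0.924700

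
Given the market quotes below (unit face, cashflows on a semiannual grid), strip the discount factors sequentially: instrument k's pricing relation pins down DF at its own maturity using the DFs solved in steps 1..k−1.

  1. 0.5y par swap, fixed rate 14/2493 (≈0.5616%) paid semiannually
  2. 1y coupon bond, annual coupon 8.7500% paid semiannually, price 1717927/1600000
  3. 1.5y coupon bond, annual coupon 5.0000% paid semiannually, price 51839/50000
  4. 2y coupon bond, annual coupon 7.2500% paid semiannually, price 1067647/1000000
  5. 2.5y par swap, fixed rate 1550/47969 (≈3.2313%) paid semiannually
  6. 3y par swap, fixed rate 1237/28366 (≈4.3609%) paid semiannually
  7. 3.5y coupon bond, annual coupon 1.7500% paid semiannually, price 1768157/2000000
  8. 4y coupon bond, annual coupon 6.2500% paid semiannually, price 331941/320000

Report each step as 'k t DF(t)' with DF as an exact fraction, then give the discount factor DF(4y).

1 1/2 2493/2500
2 1 9869/10000
3 3/2 9631/10000
4 2 1159/1250
5 5/2 369/400
6 3 8763/10000
7 7/2 517/625
8 4 8089/10000
DF(4y) = 8089/10000 ≈ 0.808900

step 1 [0.5y] swap r/2=7/2493: DF=(1 − 7/2493·(0))/(1+7/2493) = 2493/2500 ≈ 0.997200
step 2 [1y] bond c/2=7/160: DF=(1717927/1600000 − 7/160·(0.997200))/(1+7/160) = 9869/10000 ≈ 0.986900
step 3 [1.5y] bond c/2=1/40: DF=(51839/50000 − 1/40·(0.997200+0.986900))/(1+1/40) = 9631/10000 ≈ 0.963100
step 4 [2y] bond c/2=29/800: DF=(1067647/1000000 − 29/800·(0.997200+0.986900+0.963100))/(1+29/800) = 1159/1250 ≈ 0.927200
step 5 [2.5y] swap r/2=775/47969: DF=(1 − 775/47969·(0.997200+0.986900+0.963100+0.927200))/(1+775/47969) = 369/400 ≈ 0.922500
step 6 [3y] swap r/2=1237/56732: DF=(1 − 1237/56732·(0.997200+0.986900+0.963100+0.927200+0.922500))/(1+1237/56732) = 8763/10000 ≈ 0.876300
step 7 [3.5y] bond c/2=7/800: DF=(1768157/2000000 − 7/800·(0.997200+0.986900+0.963100+0.927200+0.922500+0.876300))/(1+7/800) = 517/625 ≈ 0.827200
step 8 [4y] bond c/2=1/32: DF=(331941/320000 − 1/32·(0.997200+0.986900+0.963100+0.927200+0.922500+0.876300+0.827200))/(1+1/32) = 8089/10000 ≈ 0.808900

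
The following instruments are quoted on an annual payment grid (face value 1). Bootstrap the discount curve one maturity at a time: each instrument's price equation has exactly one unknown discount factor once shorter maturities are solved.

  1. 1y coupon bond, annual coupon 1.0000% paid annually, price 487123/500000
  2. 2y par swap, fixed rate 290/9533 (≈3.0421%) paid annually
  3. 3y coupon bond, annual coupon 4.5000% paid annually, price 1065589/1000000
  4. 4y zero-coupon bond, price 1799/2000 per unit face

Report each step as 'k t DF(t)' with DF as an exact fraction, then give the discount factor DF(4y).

step 1 [1y] bond c/1=1/100: DF=(487123/500000 − 1/100·(0))/(1+1/100) = 4823/5000 ≈ 0.964600
step 2 [2y] swap r/1=290/9533: DF=(1 − 290/9533·(0.964600))/(1+290/9533) = 471/500 ≈ 0.942000
step 3 [3y] bond c/1=9/200: DF=(1065589/1000000 − 9/200·(0.964600+0.942000))/(1+9/200) = 586/625 ≈ 0.937600
step 4 [4y] zero: DF = P = 1799/2000 ≈ 0.899500

1 1 4823/5000
2 2 471/500
3 3 586/625
4 4 1799/2000
DF(4y) = 1799/2000 ≈ 0.899500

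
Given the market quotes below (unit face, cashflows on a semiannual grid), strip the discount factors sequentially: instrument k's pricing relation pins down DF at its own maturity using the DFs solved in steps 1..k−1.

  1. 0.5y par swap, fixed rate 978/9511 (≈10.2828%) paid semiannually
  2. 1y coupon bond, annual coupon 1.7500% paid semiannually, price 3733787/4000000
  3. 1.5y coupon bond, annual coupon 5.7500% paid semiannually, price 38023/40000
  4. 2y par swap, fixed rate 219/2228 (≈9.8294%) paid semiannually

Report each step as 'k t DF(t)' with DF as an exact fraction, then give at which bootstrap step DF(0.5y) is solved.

1 1/2 9511/10000
2 1 9171/10000
3 3/2 4359/5000
4 2 1031/1250
DF(0.5y) is solved at step 1

step 1 [0.5y] swap r/2=489/9511: DF=(1 − 489/9511·(0))/(1+489/9511) = 9511/10000 ≈ 0.951100
step 2 [1y] bond c/2=7/800: DF=(3733787/4000000 − 7/800·(0.951100))/(1+7/800) = 9171/10000 ≈ 0.917100
step 3 [1.5y] bond c/2=23/800: DF=(38023/40000 − 23/800·(0.951100+0.917100))/(1+23/800) = 4359/5000 ≈ 0.871800
step 4 [2y] swap r/2=219/4456: DF=(1 − 219/4456·(0.951100+0.917100+0.871800))/(1+219/4456) = 1031/1250 ≈ 0.824800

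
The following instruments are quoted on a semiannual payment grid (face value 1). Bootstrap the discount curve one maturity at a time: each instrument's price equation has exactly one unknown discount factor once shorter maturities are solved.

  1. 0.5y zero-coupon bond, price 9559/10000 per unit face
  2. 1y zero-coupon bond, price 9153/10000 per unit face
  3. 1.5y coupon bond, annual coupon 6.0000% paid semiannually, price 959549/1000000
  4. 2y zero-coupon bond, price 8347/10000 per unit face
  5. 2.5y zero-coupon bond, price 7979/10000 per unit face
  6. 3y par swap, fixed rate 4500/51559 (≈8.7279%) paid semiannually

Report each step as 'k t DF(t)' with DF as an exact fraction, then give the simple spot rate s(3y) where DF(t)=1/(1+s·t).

1 1/2 9559/10000
2 1 9153/10000
3 3/2 8771/10000
4 2 8347/10000
5 5/2 7979/10000
6 3 31/40
s(3y) = (1/(31/40) − 1)/(3) = 3/31 ≈ 9.6774%

step 1 [0.5y] zero: DF = P = 9559/10000 ≈ 0.955900
step 2 [1y] zero: DF = P = 9153/10000 ≈ 0.915300
step 3 [1.5y] bond c/2=3/100: DF=(959549/1000000 − 3/100·(0.955900+0.915300))/(1+3/100) = 8771/10000 ≈ 0.877100
step 4 [2y] zero: DF = P = 8347/10000 ≈ 0.834700
step 5 [2.5y] zero: DF = P = 7979/10000 ≈ 0.797900
step 6 [3y] swap r/2=2250/51559: DF=(1 − 2250/51559·(0.955900+0.915300+0.877100+0.834700+0.797900))/(1+2250/51559) = 31/40 ≈ 0.775000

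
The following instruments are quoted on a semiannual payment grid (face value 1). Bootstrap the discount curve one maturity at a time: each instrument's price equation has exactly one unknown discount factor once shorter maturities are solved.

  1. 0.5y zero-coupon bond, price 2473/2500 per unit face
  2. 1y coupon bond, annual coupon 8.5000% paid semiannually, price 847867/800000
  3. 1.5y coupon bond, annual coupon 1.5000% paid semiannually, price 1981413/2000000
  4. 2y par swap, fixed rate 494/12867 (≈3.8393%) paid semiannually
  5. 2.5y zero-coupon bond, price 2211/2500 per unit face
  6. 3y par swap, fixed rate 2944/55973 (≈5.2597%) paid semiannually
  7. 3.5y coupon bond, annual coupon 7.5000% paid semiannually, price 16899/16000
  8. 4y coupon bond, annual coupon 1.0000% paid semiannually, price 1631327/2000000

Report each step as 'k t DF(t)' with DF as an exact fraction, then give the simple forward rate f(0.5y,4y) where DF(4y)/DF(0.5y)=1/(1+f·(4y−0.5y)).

1 1/2 2473/2500
2 1 9763/10000
3 3/2 9687/10000
4 2 9259/10000
5 5/2 2211/2500
6 3 533/625
7 7/2 8157/10000
8 4 7797/10000
f(0.5y,4y) = ((2473/2500)/(7797/10000) − 1)/(7/2) = 4190/54579 ≈ 7.6769%

step 1 [0.5y] zero: DF = P = 2473/2500 ≈ 0.989200
step 2 [1y] bond c/2=17/400: DF=(847867/800000 − 17/400·(0.989200))/(1+17/400) = 9763/10000 ≈ 0.976300
step 3 [1.5y] bond c/2=3/400: DF=(1981413/2000000 − 3/400·(0.989200+0.976300))/(1+3/400) = 9687/10000 ≈ 0.968700
step 4 [2y] swap r/2=247/12867: DF=(1 − 247/12867·(0.989200+0.976300+0.968700))/(1+247/12867) = 9259/10000 ≈ 0.925900
step 5 [2.5y] zero: DF = P = 2211/2500 ≈ 0.884400
step 6 [3y] swap r/2=1472/55973: DF=(1 − 1472/55973·(0.989200+0.976300+0.968700+0.925900+0.884400))/(1+1472/55973) = 533/625 ≈ 0.852800
step 7 [3.5y] bond c/2=3/80: DF=(16899/16000 − 3/80·(0.989200+0.976300+0.968700+0.925900+0.884400+0.852800))/(1+3/80) = 8157/10000 ≈ 0.815700
step 8 [4y] bond c/2=1/200: DF=(1631327/2000000 − 1/200·(0.989200+0.976300+0.968700+0.925900+0.884400+0.852800+0.815700))/(1+1/200) = 7797/10000 ≈ 0.779700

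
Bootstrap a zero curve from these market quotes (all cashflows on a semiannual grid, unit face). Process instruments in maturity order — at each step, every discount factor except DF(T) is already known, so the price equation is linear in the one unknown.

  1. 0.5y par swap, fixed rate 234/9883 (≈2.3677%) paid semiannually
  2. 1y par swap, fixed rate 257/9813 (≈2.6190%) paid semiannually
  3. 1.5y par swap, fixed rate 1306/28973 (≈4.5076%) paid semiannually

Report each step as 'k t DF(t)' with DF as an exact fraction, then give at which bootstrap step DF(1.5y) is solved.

step 1 [0.5y] swap r/2=117/9883: DF=(1 − 117/9883·(0))/(1+117/9883) = 9883/10000 ≈ 0.988300
step 2 [1y] swap r/2=257/19626: DF=(1 − 257/19626·(0.988300))/(1+257/19626) = 9743/10000 ≈ 0.974300
step 3 [1.5y] swap r/2=653/28973: DF=(1 − 653/28973·(0.988300+0.974300))/(1+653/28973) = 9347/10000 ≈ 0.934700

1 1/2 9883/10000
2 1 9743/10000
3 3/2 9347/10000
DF(1.5y) is solved at step 3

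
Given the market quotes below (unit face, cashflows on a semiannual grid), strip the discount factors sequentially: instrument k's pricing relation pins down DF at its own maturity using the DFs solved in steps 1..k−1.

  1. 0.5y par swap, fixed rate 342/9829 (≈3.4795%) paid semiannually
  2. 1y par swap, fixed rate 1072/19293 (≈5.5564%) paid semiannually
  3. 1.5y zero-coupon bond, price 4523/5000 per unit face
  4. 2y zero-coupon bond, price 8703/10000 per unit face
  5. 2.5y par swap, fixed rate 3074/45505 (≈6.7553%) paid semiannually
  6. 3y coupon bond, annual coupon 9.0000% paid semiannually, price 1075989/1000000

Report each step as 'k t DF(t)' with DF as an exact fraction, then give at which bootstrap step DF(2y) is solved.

step 1 [0.5y] swap r/2=171/9829: DF=(1 − 171/9829·(0))/(1+171/9829) = 9829/10000 ≈ 0.982900
step 2 [1y] swap r/2=536/19293: DF=(1 − 536/19293·(0.982900))/(1+536/19293) = 1183/1250 ≈ 0.946400
step 3 [1.5y] zero: DF = P = 4523/5000 ≈ 0.904600
step 4 [2y] zero: DF = P = 8703/10000 ≈ 0.870300
step 5 [2.5y] swap r/2=1537/45505: DF=(1 − 1537/45505·(0.982900+0.946400+0.904600+0.870300))/(1+1537/45505) = 8463/10000 ≈ 0.846300
step 6 [3y] bond c/2=9/200: DF=(1075989/1000000 − 9/200·(0.982900+0.946400+0.904600+0.870300+0.846300))/(1+9/200) = 8337/10000 ≈ 0.833700

1 1/2 9829/10000
2 1 1183/1250
3 3/2 4523/5000
4 2 8703/10000
5 5/2 8463/10000
6 3 8337/10000
DF(2y) is solved at step 4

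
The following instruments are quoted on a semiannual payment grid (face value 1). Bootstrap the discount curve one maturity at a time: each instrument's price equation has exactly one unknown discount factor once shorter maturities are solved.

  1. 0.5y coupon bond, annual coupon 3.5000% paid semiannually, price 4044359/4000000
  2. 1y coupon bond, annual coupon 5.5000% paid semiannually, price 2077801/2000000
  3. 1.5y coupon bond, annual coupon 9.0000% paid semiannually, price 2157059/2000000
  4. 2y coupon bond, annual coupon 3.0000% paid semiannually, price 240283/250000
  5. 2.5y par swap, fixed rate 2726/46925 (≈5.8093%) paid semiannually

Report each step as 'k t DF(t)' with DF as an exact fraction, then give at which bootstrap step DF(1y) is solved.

1 1/2 9937/10000
2 1 1969/2000
3 3/2 9469/10000
4 2 9037/10000
5 5/2 8637/10000
DF(1y) is solved at step 2

step 1 [0.5y] bond c/2=7/400: DF=(4044359/4000000 − 7/400·(0))/(1+7/400) = 9937/10000 ≈ 0.993700
step 2 [1y] bond c/2=11/400: DF=(2077801/2000000 − 11/400·(0.993700))/(1+11/400) = 1969/2000 ≈ 0.984500
step 3 [1.5y] bond c/2=9/200: DF=(2157059/2000000 − 9/200·(0.993700+0.984500))/(1+9/200) = 9469/10000 ≈ 0.946900
step 4 [2y] bond c/2=3/200: DF=(240283/250000 − 3/200·(0.993700+0.984500+0.946900))/(1+3/200) = 9037/10000 ≈ 0.903700
step 5 [2.5y] swap r/2=1363/46925: DF=(1 − 1363/46925·(0.993700+0.984500+0.946900+0.903700))/(1+1363/46925) = 8637/10000 ≈ 0.863700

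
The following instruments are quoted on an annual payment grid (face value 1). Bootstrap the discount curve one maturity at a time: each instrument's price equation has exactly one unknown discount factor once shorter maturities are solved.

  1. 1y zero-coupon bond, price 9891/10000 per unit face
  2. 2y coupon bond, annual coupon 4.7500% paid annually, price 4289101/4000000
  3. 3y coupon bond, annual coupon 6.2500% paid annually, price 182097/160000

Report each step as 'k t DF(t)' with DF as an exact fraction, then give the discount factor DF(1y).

step 1 [1y] zero: DF = P = 9891/10000 ≈ 0.989100
step 2 [2y] bond c/1=19/400: DF=(4289101/4000000 − 19/400·(0.989100))/(1+19/400) = 2447/2500 ≈ 0.978800
step 3 [3y] bond c/1=1/16: DF=(182097/160000 − 1/16·(0.989100+0.978800))/(1+1/16) = 4777/5000 ≈ 0.955400

1 1 9891/10000
2 2 2447/2500
3 3 4777/5000
DF(1y) = 9891/10000 ≈ 0.989100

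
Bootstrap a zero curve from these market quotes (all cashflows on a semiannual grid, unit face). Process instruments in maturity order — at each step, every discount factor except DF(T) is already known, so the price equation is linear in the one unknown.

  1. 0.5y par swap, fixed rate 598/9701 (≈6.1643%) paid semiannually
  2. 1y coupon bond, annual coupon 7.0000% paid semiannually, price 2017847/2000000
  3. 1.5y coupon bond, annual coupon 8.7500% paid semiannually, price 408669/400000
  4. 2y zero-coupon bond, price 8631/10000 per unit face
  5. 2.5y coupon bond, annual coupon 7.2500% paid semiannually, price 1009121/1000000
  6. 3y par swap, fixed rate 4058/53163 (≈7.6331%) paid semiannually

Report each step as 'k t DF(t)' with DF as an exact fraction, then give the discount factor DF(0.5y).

step 1 [0.5y] swap r/2=299/9701: DF=(1 − 299/9701·(0))/(1+299/9701) = 9701/10000 ≈ 0.970100
step 2 [1y] bond c/2=7/200: DF=(2017847/2000000 − 7/200·(0.970100))/(1+7/200) = 471/500 ≈ 0.942000
step 3 [1.5y] bond c/2=7/160: DF=(408669/400000 − 7/160·(0.970100+0.942000))/(1+7/160) = 8987/10000 ≈ 0.898700
step 4 [2y] zero: DF = P = 8631/10000 ≈ 0.863100
step 5 [2.5y] bond c/2=29/800: DF=(1009121/1000000 − 29/800·(0.970100+0.942000+0.898700+0.863100))/(1+29/800) = 8453/10000 ≈ 0.845300
step 6 [3y] swap r/2=2029/53163: DF=(1 − 2029/53163·(0.970100+0.942000+0.898700+0.863100+0.845300))/(1+2029/53163) = 7971/10000 ≈ 0.797100

1 1/2 9701/10000
2 1 471/500
3 3/2 8987/10000
4 2 8631/10000
5 5/2 8453/10000
6 3 7971/10000
DF(0.5y) = 9701/10000 ≈ 0.970100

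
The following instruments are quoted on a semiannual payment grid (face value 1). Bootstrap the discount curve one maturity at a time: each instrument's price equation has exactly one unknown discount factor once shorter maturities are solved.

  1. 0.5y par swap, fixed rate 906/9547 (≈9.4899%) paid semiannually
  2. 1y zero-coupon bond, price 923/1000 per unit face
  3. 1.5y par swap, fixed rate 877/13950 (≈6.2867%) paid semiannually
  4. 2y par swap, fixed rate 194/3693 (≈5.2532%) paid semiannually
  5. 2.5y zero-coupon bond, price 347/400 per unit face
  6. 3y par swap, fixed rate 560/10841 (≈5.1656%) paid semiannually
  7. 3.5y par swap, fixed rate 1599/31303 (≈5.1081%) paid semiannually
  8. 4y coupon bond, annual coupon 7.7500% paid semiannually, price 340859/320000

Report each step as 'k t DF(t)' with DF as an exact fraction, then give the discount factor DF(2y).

1 1/2 9547/10000
2 1 923/1000
3 3/2 9123/10000
4 2 903/1000
5 5/2 347/400
6 3 43/50
7 7/2 8401/10000
8 4 7919/10000
DF(2y) = 903/1000 ≈ 0.903000

step 1 [0.5y] swap r/2=453/9547: DF=(1 − 453/9547·(0))/(1+453/9547) = 9547/10000 ≈ 0.954700
step 2 [1y] zero: DF = P = 923/1000 ≈ 0.923000
step 3 [1.5y] swap r/2=877/27900: DF=(1 − 877/27900·(0.954700+0.923000))/(1+877/27900) = 9123/10000 ≈ 0.912300
step 4 [2y] swap r/2=97/3693: DF=(1 − 97/3693·(0.954700+0.923000+0.912300))/(1+97/3693) = 903/1000 ≈ 0.903000
step 5 [2.5y] zero: DF = P = 347/400 ≈ 0.867500
step 6 [3y] swap r/2=280/10841: DF=(1 − 280/10841·(0.954700+0.923000+0.912300+0.903000+0.867500))/(1+280/10841) = 43/50 ≈ 0.860000
step 7 [3.5y] swap r/2=1599/62606: DF=(1 − 1599/62606·(0.954700+0.923000+0.912300+0.903000+0.867500+0.860000))/(1+1599/62606) = 8401/10000 ≈ 0.840100
step 8 [4y] bond c/2=31/800: DF=(340859/320000 − 31/800·(0.954700+0.923000+0.912300+0.903000+0.867500+0.860000+0.840100))/(1+31/800) = 7919/10000 ≈ 0.791900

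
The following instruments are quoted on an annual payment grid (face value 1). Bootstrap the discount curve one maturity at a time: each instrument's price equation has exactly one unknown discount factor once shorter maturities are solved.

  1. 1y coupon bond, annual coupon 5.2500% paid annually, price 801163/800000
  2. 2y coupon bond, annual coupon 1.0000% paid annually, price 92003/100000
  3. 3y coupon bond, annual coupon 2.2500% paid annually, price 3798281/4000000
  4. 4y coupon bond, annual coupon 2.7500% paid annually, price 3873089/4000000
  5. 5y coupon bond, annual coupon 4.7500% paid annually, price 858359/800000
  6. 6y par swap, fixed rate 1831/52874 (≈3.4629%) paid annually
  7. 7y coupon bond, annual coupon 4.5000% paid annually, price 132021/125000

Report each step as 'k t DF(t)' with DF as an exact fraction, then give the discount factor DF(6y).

1 1 1903/2000
2 2 1803/2000
3 3 8879/10000
4 4 869/1000
5 5 4303/5000
6 6 8169/10000
7 7 783/1000
DF(6y) = 8169/10000 ≈ 0.816900

step 1 [1y] bond c/1=21/400: DF=(801163/800000 − 21/400·(0))/(1+21/400) = 1903/2000 ≈ 0.951500
step 2 [2y] bond c/1=1/100: DF=(92003/100000 − 1/100·(0.951500))/(1+1/100) = 1803/2000 ≈ 0.901500
step 3 [3y] bond c/1=9/400: DF=(3798281/4000000 − 9/400·(0.951500+0.901500))/(1+9/400) = 8879/10000 ≈ 0.887900
step 4 [4y] bond c/1=11/400: DF=(3873089/4000000 − 11/400·(0.951500+0.901500+0.887900))/(1+11/400) = 869/1000 ≈ 0.869000
step 5 [5y] bond c/1=19/400: DF=(858359/800000 − 19/400·(0.951500+0.901500+0.887900+0.869000))/(1+19/400) = 4303/5000 ≈ 0.860600
step 6 [6y] swap r/1=1831/52874: DF=(1 − 1831/52874·(0.951500+0.901500+0.887900+0.869000+0.860600))/(1+1831/52874) = 8169/10000 ≈ 0.816900
step 7 [7y] bond c/1=9/200: DF=(132021/125000 − 9/200·(0.951500+0.901500+0.887900+0.869000+0.860600+0.816900))/(1+9/200) = 783/1000 ≈ 0.783000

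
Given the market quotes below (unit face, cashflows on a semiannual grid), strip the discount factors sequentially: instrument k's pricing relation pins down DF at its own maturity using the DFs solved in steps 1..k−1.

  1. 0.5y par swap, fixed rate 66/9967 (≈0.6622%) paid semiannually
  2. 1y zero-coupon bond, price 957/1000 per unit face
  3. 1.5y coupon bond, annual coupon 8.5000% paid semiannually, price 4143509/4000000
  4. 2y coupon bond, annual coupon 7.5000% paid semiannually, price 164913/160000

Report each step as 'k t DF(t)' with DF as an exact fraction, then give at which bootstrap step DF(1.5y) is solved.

1 1/2 9967/10000
2 1 957/1000
3 3/2 457/500
4 2 4449/5000
DF(1.5y) is solved at step 3

step 1 [0.5y] swap r/2=33/9967: DF=(1 − 33/9967·(0))/(1+33/9967) = 9967/10000 ≈ 0.996700
step 2 [1y] zero: DF = P = 957/1000 ≈ 0.957000
step 3 [1.5y] bond c/2=17/400: DF=(4143509/4000000 − 17/400·(0.996700+0.957000))/(1+17/400) = 457/500 ≈ 0.914000
step 4 [2y] bond c/2=3/80: DF=(164913/160000 − 3/80·(0.996700+0.957000+0.914000))/(1+3/80) = 4449/5000 ≈ 0.889800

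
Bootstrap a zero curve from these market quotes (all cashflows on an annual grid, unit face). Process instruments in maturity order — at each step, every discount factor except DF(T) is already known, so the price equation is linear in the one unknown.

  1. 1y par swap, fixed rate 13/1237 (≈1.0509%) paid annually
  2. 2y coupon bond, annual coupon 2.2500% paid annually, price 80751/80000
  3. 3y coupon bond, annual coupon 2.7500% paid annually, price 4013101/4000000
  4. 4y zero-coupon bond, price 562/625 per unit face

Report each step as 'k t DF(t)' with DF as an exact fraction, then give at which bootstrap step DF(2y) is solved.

1 1 1237/1250
2 2 4827/5000
3 3 9241/10000
4 4 562/625
DF(2y) is solved at step 2

step 1 [1y] swap r/1=13/1237: DF=(1 − 13/1237·(0))/(1+13/1237) = 1237/1250 ≈ 0.989600
step 2 [2y] bond c/1=9/400: DF=(80751/80000 − 9/400·(0.989600))/(1+9/400) = 4827/5000 ≈ 0.965400
step 3 [3y] bond c/1=11/400: DF=(4013101/4000000 − 11/400·(0.989600+0.965400))/(1+11/400) = 9241/10000 ≈ 0.924100
step 4 [4y] zero: DF = P = 562/625 ≈ 0.899200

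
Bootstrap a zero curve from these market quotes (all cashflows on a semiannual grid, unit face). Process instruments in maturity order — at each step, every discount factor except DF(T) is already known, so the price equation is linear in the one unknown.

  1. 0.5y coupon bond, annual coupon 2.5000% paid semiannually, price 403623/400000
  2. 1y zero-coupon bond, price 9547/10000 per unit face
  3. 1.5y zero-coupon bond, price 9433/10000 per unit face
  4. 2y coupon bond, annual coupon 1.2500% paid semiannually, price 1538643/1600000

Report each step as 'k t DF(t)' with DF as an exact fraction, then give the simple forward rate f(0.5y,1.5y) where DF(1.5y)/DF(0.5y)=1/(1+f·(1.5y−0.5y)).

1 1/2 4983/5000
2 1 9547/10000
3 3/2 9433/10000
4 2 9377/10000
f(0.5y,1.5y) = ((4983/5000)/(9433/10000) − 1)/(1) = 533/9433 ≈ 5.6504%

step 1 [0.5y] bond c/2=1/80: DF=(403623/400000 − 1/80·(0))/(1+1/80) = 4983/5000 ≈ 0.996600
step 2 [1y] zero: DF = P = 9547/10000 ≈ 0.954700
step 3 [1.5y] zero: DF = P = 9433/10000 ≈ 0.943300
step 4 [2y] bond c/2=1/160: DF=(1538643/1600000 − 1/160·(0.996600+0.954700+0.943300))/(1+1/160) = 9377/10000 ≈ 0.937700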